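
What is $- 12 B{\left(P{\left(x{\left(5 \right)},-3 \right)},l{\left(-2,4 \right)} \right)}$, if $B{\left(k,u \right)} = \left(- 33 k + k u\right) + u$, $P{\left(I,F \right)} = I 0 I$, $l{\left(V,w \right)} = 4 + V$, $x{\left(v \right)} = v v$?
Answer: $-24$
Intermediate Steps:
$x{\left(v \right)} = v^{2}$
$P{\left(I,F \right)} = 0$ ($P{\left(I,F \right)} = 0 I = 0$)
$B{\left(k,u \right)} = u - 33 k + k u$
$- 12 B{\left(P{\left(x{\left(5 \right)},-3 \right)},l{\left(-2,4 \right)} \right)} = - 12 \left(\left(4 - 2\right) - 0 + 0 \left(4 - 2\right)\right) = - 12 \left(2 + 0 + 0 \cdot 2\right) = - 12 \left(2 + 0 + 0\right) = \left(-12\right) 2 = -24$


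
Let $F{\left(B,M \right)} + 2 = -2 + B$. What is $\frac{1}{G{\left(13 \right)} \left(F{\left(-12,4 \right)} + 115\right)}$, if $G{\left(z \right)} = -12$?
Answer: $- \frac{1}{1188} \approx -0.00084175$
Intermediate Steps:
$F{\left(B,M \right)} = -4 + B$ ($F{\left(B,M \right)} = -2 + \left(-2 + B\right) = -4 + B$)
$\frac{1}{G{\left(13 \right)} \left(F{\left(-12,4 \right)} + 115\right)} = \frac{1}{\left(-12\right) \left(\left(-4 - 12\right) + 115\right)} = \frac{1}{\left(-12\right) \left(-16 + 115\right)} = \frac{1}{\left(-12\right) 99} = \frac{1}{-1188} = - \frac{1}{1188}$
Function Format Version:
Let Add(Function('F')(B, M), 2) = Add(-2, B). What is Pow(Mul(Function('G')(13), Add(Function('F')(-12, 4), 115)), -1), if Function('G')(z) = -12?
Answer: Rational(-1, 1188) ≈ -0.00084175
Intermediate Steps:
Function('F')(B, M) = Add(-4, B) (Function('F')(B, M) = Add(-2, Add(-2, B)) = Add(-4, B))
Pow(Mul(Function('G')(13), Add(Function('F')(-12, 4), 115)), -1) = Pow(Mul(-12, Add(Add(-4, -12), 115)), -1) = Pow(Mul(-12, Add(-16, 115)), -1) = Pow(Mul(-12, 99), -1) = Pow(-1188, -1) = Rational(-1, 1188)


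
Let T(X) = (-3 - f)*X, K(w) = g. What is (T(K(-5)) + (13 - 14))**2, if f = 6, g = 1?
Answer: 100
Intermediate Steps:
K(w) = 1
T(X) = -9*X (T(X) = (-3 - 1*6)*X = (-3 - 6)*X = -9*X)
(T(K(-5)) + (13 - 14))**2 = (-9*1 + (13 - 14))**2 = (-9 - 1)**2 = (-10)**2 = 100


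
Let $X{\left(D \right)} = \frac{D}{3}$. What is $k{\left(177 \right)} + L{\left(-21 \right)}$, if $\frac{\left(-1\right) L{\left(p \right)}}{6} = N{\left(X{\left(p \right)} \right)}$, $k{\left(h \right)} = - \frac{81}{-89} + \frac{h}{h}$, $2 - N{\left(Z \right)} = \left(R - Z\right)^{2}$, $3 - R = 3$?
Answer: $\frac{25268}{89} \approx 283.91$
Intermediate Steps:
$R = 0$ ($R = 3 - 3 = 0$)
$X{\left(D \right)} = \frac{D}{3}$ ($X{\left(D \right)} = D \frac{1}{3} = \frac{D}{3}$)
$N{\left(Z \right)} = 2 - Z^{2}$ ($N{\left(Z \right)} = 2 - \left(0 - Z\right)^{2} = 2 - \left(- Z\right)^{2} = 2 - Z^{2}$)
$k{\left(h \right)} = \frac{170}{89}$ ($k{\left(h \right)} = \left(-81\right) \left(- \frac{1}{89}\right) + 1 = \frac{81}{89} + 1 = \frac{170}{89}$)
$L{\left(p \right)} = -12 + \frac{2 p^{2}}{3}$ ($L{\left(p \right)} = - 6 \left(2 - \left(\frac{p}{3}\right)^{2}\right) = - 6 \left(2 - \frac{p^{2}}{9}\right) = -12 + \frac{2 p^{2}}{3}$)
$k{\left(177 \right)} + L{\left(-21 \right)} = \frac{170}{89} - \left(12 - \frac{2 \left(-21\right)^{2}}{3}\right) = \frac{170}{89} + \left(-12 + \frac{2}{3} \cdot 441\right) = \frac{170}{89} + \left(-12 + 294\right) = \frac{170}{89} + 282 = \frac{25268}{89}$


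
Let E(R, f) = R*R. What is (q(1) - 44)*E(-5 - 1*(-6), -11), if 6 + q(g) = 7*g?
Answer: -43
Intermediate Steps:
q(g) = -6 + 7*g
E(R, f) = R**2
(q(1) - 44)*E(-5 - 1*(-6), -11) = ((-6 + 7*1) - 44)*(-5 - 1*(-6))**2 = ((-6 + 7) - 44)*(-5 + 6)**2 = (1 - 44)*1**2 = -43*1 = -43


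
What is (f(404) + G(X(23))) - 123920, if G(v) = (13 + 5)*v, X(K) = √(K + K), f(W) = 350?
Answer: -123570 + 18*√46 ≈ -1.2345e+5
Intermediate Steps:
X(K) = √2*√K (X(K) = √(2*K) = √2*√K)
G(v) = 18*v
(f(404) + G(X(23))) - 123920 = (350 + 18*(√2*√23)) - 123920 = (350 + 18*√46) - 123920 = -123570 + 18*√46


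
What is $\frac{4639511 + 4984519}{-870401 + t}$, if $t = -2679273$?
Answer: $- \frac{4812015}{1774837} \approx -2.7112$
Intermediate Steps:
$\frac{4639511 + 4984519}{-870401 + t} = \frac{4639511 + 4984519}{-870401 - 2679273} = \frac{9624030}{-3549674} = 9624030 \left(- \frac{1}{3549674}\right) = - \frac{4812015}{1774837}$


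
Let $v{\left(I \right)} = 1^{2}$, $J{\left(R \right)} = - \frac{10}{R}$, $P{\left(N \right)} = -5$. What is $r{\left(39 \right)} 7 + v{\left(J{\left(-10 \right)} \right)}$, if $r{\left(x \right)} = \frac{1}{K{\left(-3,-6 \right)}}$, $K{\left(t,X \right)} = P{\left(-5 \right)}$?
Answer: $- \frac{2}{5} \approx -0.4$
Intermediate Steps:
$K{\left(t,X \right)} = -5$
$r{\left(x \right)} = - \frac{1}{5}$ ($r{\left(x \right)} = \frac{1}{-5} = - \frac{1}{5}$)
$v{\left(I \right)} = 1$
$r{\left(39 \right)} 7 + v{\left(J{\left(-10 \right)} \right)} = \left(- \frac{1}{5}\right) 7 + 1 = - \frac{7}{5} + 1 = - \frac{2}{5}$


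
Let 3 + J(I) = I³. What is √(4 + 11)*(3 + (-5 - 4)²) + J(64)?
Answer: 262141 + 84*√15 ≈ 2.6247e+5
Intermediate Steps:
J(I) = -3 + I³
√(4 + 11)*(3 + (-5 - 4)²) + J(64) = √(4 + 11)*(3 + (-5 - 4)²) + (-3 + 64³) = √15*(3 + (-9)²) + (-3 + 262144) = √15*(3 + 81) + 262141 = √15*84 + 262141 = 84*√15 + 262141 = 262141 + 84*√15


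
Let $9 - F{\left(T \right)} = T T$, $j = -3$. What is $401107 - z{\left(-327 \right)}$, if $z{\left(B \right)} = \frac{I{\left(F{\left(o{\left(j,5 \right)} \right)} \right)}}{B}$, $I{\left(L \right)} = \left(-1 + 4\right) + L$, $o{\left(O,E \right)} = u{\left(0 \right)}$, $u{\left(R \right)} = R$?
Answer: $\frac{43720667}{109} \approx 4.0111 \cdot 10^{5}$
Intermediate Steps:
$o{\left(O,E \right)} = 0$
$F{\left(T \right)} = 9 - T^{2}$ ($F{\left(T \right)} = 9 - T T = 9 - T^{2}$)
$I{\left(L \right)} = 3 + L$
$z{\left(B \right)} = \frac{12}{B}$ ($z{\left(B \right)} = \frac{3 + \left(9 - 0^{2}\right)}{B} = \frac{3 + \left(9 - 0\right)}{B} = \frac{3 + \left(9 + 0\right)}{B} = \frac{3 + 9}{B} = \frac{12}{B}$)
$401107 - z{\left(-327 \right)} = 401107 - \frac{12}{-327} = 401107 - 12 \left(- \frac{1}{327}\right) = 401107 - - \frac{4}{109} = 401107 + \frac{4}{109} = \frac{43720667}{109}$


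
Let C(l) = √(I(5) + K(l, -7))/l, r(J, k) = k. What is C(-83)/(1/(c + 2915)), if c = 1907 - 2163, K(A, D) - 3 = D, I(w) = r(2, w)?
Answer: -2659/83 ≈ -32.036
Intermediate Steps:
I(w) = w
K(A, D) = 3 + D
C(l) = 1/l (C(l) = √(5 + (3 - 7))/l = √(5 - 4)/l = √1/l = 1/l)
c = -256
C(-83)/(1/(c + 2915)) = 1/((-83)*(1/(-256 + 2915))) = -1/(83*(1/2659)) = -1/(83*1/2659) = -1/83*2659 = -2659/83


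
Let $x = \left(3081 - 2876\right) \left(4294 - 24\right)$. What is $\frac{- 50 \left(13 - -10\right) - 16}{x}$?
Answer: $- \frac{583}{437675} \approx -0.001332$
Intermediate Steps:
$x = 875350$ ($x = 205 \cdot 4270 = 875350$)
$\frac{- 50 \left(13 - -10\right) - 16}{x} = \frac{- 50 \left(13 - -10\right) - 16}{875350} = \left(- 50 \left(13 + 10\right) - 16\right) \frac{1}{875350} = \left(\left(-50\right) 23 - 16\right) \frac{1}{875350} = \left(-1150 - 16\right) \frac{1}{875350} = \left(-1166\right) \frac{1}{875350} = - \frac{583}{437675}$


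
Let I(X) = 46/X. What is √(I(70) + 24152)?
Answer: 3*√3287445/35 ≈ 155.41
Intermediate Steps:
√(I(70) + 24152) = √(46/70 + 24152) = √(46*(1/70) + 24152) = √(23/35 + 24152) = √(845343/35) = 3*√3287445/35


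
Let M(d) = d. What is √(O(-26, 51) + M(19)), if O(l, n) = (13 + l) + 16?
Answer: √22 ≈ 4.6904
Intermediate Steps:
O(l, n) = 29 + l
√(O(-26, 51) + M(19)) = √((29 - 26) + 19) = √(3 + 19) = √22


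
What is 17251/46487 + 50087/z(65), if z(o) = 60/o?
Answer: 30269333809/557844 ≈ 54261.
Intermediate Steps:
17251/46487 + 50087/z(65) = 17251/46487 + 50087/((60/65)) = 17251*(1/46487) + 50087/((60*(1/65))) = 17251/46487 + 50087/(12/13) = 17251/46487 + 50087*(13/12) = 17251/46487 + 651131/12 = 30269333809/557844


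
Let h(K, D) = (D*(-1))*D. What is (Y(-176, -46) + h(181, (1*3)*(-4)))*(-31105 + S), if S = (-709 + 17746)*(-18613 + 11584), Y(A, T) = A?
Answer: 38330936960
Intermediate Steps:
h(K, D) = -D² (h(K, D) = (-D)*D = -D²)
S = -119753073 (S = 17037*(-7029) = -119753073)
(Y(-176, -46) + h(181, (1*3)*(-4)))*(-31105 + S) = (-176 - ((1*3)*(-4))²)*(-31105 - 119753073) = (-176 - (3*(-4))²)*(-119784178) = (-176 - 1*(-12)²)*(-119784178) = (-176 - 1*144)*(-119784178) = (-176 - 144)*(-119784178) = -320*(-119784178) = 38330936960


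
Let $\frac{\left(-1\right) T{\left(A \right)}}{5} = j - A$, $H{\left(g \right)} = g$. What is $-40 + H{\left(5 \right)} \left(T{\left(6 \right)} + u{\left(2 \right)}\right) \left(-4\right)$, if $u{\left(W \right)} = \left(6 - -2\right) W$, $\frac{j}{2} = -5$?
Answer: $-1960$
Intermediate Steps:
$j = -10$ ($j = 2 \left(-5\right) = -10$)
$T{\left(A \right)} = 50 + 5 A$ ($T{\left(A \right)} = - 5 \left(-10 - A\right) = 50 + 5 A$)
$u{\left(W \right)} = 8 W$ ($u{\left(W \right)} = \left(6 + 2\right) W = 8 W$)
$-40 + H{\left(5 \right)} \left(T{\left(6 \right)} + u{\left(2 \right)}\right) \left(-4\right) = -40 + 5 \left(\left(50 + 5 \cdot 6\right) + 8 \cdot 2\right) \left(-4\right) = -40 + 5 \left(\left(50 + 30\right) + 16\right) \left(-4\right) = -40 + 5 \left(80 + 16\right) \left(-4\right) = -40 + 5 \cdot 96 \left(-4\right) = -40 + 5 \left(-384\right) = -40 - 1920 = -1960$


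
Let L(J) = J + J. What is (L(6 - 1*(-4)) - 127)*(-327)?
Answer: 34989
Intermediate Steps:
L(J) = 2*J
(L(6 - 1*(-4)) - 127)*(-327) = (2*(6 - 1*(-4)) - 127)*(-327) = (2*(6 + 4) - 127)*(-327) = (2*10 - 127)*(-327) = (20 - 127)*(-327) = -107*(-327) = 34989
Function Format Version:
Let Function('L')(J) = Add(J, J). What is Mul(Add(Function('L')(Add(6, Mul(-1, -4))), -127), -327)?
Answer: 34989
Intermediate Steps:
Function('L')(J) = Mul(2, J)
Mul(Add(Function('L')(Add(6, Mul(-1, -4))), -127), -327) = Mul(Add(Mul(2, Add(6, Mul(-1, -4))), -127), -327) = Mul(Add(Mul(2, Add(6, 4)), -127), -327) = Mul(Add(Mul(2, 10), -127), -327) = Mul(Add(20, -127), -327) = Mul(-107, -327) = 34989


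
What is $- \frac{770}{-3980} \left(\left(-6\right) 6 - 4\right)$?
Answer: $- \frac{1540}{199} \approx -7.7387$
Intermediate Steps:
$- \frac{770}{-3980} \left(\left(-6\right) 6 - 4\right) = \left(-770\right) \left(- \frac{1}{3980}\right) \left(-36 - 4\right) = \frac{77}{398} \left(-40\right) = - \frac{1540}{199}$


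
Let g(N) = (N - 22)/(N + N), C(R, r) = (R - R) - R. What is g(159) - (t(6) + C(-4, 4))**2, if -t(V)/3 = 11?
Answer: -267301/318 ≈ -840.57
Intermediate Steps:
C(R, r) = -R (C(R, r) = 0 - R = -R)
t(V) = -33 (t(V) = -3*11 = -33)
g(N) = (-22 + N)/(2*N) (g(N) = (-22 + N)/((2*N)) = (-22 + N)*(1/(2*N)) = (-22 + N)/(2*N))
g(159) - (t(6) + C(-4, 4))**2 = (1/2)*(-22 + 159)/159 - (-33 - 1*(-4))**2 = (1/2)*(1/159)*137 - (-33 + 4)**2 = 137/318 - 1*(-29)**2 = 137/318 - 1*841 = 137/318 - 841 = -267301/318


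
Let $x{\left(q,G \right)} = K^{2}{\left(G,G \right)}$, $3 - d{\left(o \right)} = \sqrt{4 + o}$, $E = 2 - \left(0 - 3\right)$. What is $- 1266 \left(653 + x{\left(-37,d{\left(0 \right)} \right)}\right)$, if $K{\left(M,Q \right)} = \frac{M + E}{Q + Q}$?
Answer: $-838092$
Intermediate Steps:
$E = 5$ ($E = 2 - -3 = 2 + 3 = 5$)
$d{\left(o \right)} = 3 - \sqrt{4 + o}$
$K{\left(M,Q \right)} = \frac{5 + M}{2 Q}$ ($K{\left(M,Q \right)} = \frac{M + 5}{Q + Q} = \frac{5 + M}{2 Q}$)
$x{\left(q,G \right)} = \frac{\left(5 + G\right)^{2}}{4 G^{2}}$ ($x{\left(q,G \right)} = \left(\frac{5 + G}{2 G}\right)^{2} = \frac{\left(5 + G\right)^{2}}{4 G^{2}}$)
$- 1266 \left(653 + x{\left(-37,d{\left(0 \right)} \right)}\right) = - 1266 \left(653 + \frac{\left(5 + \left(3 - \sqrt{4 + 0}\right)\right)^{2}}{4 \left(3 - \sqrt{4 + 0}\right)^{2}}\right) = - 1266 \left(653 + \frac{\left(5 + \left(3 - \sqrt{4}\right)\right)^{2}}{4 \left(3 - \sqrt{4}\right)^{2}}\right) = - 1266 \left(653 + \frac{\left(5 + \left(3 - 2\right)\right)^{2}}{4 \left(3 - 2\right)^{2}}\right) = - 1266 \left(653 + \frac{\left(5 + 1\right)^{2}}{4 \cdot 1}\right) = - 1266 \left(653 + \frac{1}{4} \cdot 1 \cdot 6^{2}\right) = - 1266 \left(653 + \frac{1}{4} \cdot 1 \cdot 36\right) = - 1266 \left(653 + 9\right) = \left(-1266\right) 662 = -838092$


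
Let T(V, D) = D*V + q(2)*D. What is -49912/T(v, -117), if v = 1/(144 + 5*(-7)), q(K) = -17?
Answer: -1360102/54171 ≈ -25.108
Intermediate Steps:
v = 1/109 (v = 1/(144 - 35) = 1/109 ≈ 0.0091743)
T(V, D) = -17*D + D*V (T(V, D) = D*V - 17*D = -17*D + D*V)
-49912/T(v, -117) = -49912*(-1/(117*(-17 + 1/109))) = -49912/((-117*(-1852/109))) = -49912/216684/109 = -49912*109/216684 = -1360102/54171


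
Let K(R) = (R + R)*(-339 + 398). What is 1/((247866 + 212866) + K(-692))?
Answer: 1/379076 ≈ 2.6380e-6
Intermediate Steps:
K(R) = 118*R (K(R) = (2*R)*59 = 118*R)
1/((247866 + 212866) + K(-692)) = 1/((247866 + 212866) + 118*(-692)) = 1/(460732 - 81656) = 1/379076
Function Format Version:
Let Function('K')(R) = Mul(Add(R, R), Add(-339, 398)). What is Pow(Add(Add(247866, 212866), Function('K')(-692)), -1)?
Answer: Rational(1, 379076) ≈ 2.6380e-6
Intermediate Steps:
Function('K')(R) = Mul(118, R) (Function('K')(R) = Mul(Mul(2, R), 59) = Mul(118, R))
Pow(Add(Add(247866, 212866), Function('K')(-692)), -1) = Pow(Add(Add(247866, 212866), Mul(118, -692)), -1) = Pow(Add(460732, -81656), -1) = Pow(379076, -1) = Rational(1, 379076)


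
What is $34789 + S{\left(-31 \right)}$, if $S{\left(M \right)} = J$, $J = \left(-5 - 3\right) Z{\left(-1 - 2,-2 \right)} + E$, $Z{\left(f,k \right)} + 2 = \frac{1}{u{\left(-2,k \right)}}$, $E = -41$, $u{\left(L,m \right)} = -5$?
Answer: $\frac{173828}{5} \approx 34766.0$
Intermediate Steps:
$Z{\left(f,k \right)} = - \frac{11}{5}$ ($Z{\left(f,k \right)} = -2 + \frac{1}{-5} = -2 - \frac{1}{5} = - \frac{11}{5}$)
$J = - \frac{117}{5}$ ($J = \left(-5 - 3\right) \left(- \frac{11}{5}\right) - 41 = \left(-8\right) \left(- \frac{11}{5}\right) - 41 = \frac{88}{5} - 41 = - \frac{117}{5} \approx -23.4$)
$S{\left(M \right)} = - \frac{117}{5}$
$34789 + S{\left(-31 \right)} = 34789 - \frac{117}{5} = \frac{173828}{5}$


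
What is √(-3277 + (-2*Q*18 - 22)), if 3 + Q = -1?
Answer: I*√3155 ≈ 56.169*I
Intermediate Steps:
Q = -4 (Q = -3 - 1 = -4)
√(-3277 + (-2*Q*18 - 22)) = √(-3277 + (-2*(-4)*18 - 22)) = √(-3277 + (8*18 - 22)) = √(-3277 + (144 - 22)) = √(-3277 + 122) = √(-3155) = I*√3155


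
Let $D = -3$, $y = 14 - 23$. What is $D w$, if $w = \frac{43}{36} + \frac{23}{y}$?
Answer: $\frac{49}{12} \approx 4.0833$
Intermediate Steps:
$y = -9$ ($y = 14 - 23 = -9$)
$w = - \frac{49}{36}$ ($w = \frac{43}{36} + \frac{23}{-9} = 43 \cdot \frac{1}{36} + 23 \left(- \frac{1}{9}\right) = \frac{43}{36} - \frac{23}{9} = - \frac{49}{36} \approx -1.3611$)
$D w = \left(-3\right) \left(- \frac{49}{36}\right) = \frac{49}{12}$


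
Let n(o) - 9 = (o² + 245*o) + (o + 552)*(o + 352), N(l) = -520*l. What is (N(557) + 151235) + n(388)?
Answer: 802808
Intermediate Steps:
n(o) = 9 + o² + 245*o + (352 + o)*(552 + o) (n(o) = 9 + ((o² + 245*o) + (o + 552)*(o + 352)) = 9 + ((o² + 245*o) + (552 + o)*(352 + o)) = 9 + ((o² + 245*o) + (352 + o)*(552 + o)) = 9 + (o² + 245*o + (352 + o)*(552 + o)) = 9 + o² + 245*o + (352 + o)*(552 + o))
(N(557) + 151235) + n(388) = (-520*557 + 151235) + (194313 + 2*388² + 1149*388) = (-289640 + 151235) + (194313 + 2*150544 + 445812) = -138405 + (194313 + 301088 + 445812) = -138405 + 941213 = 802808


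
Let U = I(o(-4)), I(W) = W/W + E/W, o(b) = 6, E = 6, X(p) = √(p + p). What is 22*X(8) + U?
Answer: 90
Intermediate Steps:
X(p) = √2*√p (X(p) = √(2*p) = √2*√p)
I(W) = 1 + 6/W (I(W) = W/W + 6/W = 1 + 6/W)
U = 2 (U = (6 + 6)/6 = (⅙)*12 = 2)
22*X(8) + U = 22*(√2*√8) + 2 = 22*(√2*(2*√2)) + 2 = 22*4 + 2 = 88 + 2 = 90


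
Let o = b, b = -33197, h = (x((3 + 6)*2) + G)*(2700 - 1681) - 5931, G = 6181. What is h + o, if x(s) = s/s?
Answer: 6260330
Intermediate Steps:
x(s) = 1
h = 6293527 (h = (1 + 6181)*(2700 - 1681) - 5931 = 6182*1019 - 5931 = 6299458 - 5931 = 6293527)
o = -33197
h + o = 6293527 - 33197 = 6260330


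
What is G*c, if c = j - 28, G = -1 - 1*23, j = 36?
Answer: -192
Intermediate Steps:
G = -24 (G = -1 - 23 = -24)
c = 8 (c = 36 - 28 = 8)
G*c = -24*8 = -192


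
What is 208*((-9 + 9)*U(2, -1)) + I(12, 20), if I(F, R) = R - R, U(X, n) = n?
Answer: 0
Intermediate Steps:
I(F, R) = 0
208*((-9 + 9)*U(2, -1)) + I(12, 20) = 208*((-9 + 9)*(-1)) + 0 = 208*(0*(-1)) + 0 = 208*0 + 0 = 0 + 0 = 0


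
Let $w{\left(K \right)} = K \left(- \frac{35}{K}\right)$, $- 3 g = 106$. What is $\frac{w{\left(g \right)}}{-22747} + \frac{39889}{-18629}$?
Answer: $- \frac{906703068}{423753863} \approx -2.1397$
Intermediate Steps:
$g = - \frac{106}{3}$ ($g = \left(- \frac{1}{3}\right) 106 = - \frac{106}{3} \approx -35.333$)
$w{\left(K \right)} = -35$
$\frac{w{\left(g \right)}}{-22747} + \frac{39889}{-18629} = - \frac{35}{-22747} + \frac{39889}{-18629} = \left(-35\right) \left(- \frac{1}{22747}\right) + 39889 \left(- \frac{1}{18629}\right) = \frac{35}{22747} - \frac{39889}{18629} = - \frac{906703068}{423753863}$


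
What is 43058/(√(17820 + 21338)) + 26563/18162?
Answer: 26563/18162 + 21529*√39158/19579 ≈ 219.05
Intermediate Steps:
43058/(√(17820 + 21338)) + 26563/18162 = 43058/(√39158) + 26563*(1/18162) = 43058*(√39158/39158) + 26563/18162 = 21529*√39158/19579 + 26563/18162 = 26563/18162 + 21529*√39158/19579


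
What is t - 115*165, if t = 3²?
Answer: -18966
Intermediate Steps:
t = 9
t - 115*165 = 9 - 115*165 = 9 - 18975 = -18966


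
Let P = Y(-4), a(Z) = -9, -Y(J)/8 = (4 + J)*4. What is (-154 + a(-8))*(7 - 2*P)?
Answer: -1141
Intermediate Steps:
Y(J) = -128 - 32*J (Y(J) = -8*(4 + J)*4 = -8*(16 + 4*J) = -128 - 32*J)
P = 0 (P = -128 - 32*(-4) = -128 + 128 = 0)
(-154 + a(-8))*(7 - 2*P) = (-154 - 9)*(7 - 2*0) = -163*(7 + 0) = -163*7 = -1141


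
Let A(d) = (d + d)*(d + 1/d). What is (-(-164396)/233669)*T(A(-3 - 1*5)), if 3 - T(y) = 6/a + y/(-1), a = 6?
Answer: 21700272/233669 ≈ 92.868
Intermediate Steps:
A(d) = 2*d*(d + 1/d) (A(d) = (2*d)*(d + 1/d) = 2*d*(d + 1/d))
T(y) = 2 + y (T(y) = 3 - (6/6 + y/(-1)) = 3 - (6*(⅙) + y*(-1)) = 3 - (1 - y) = 3 + (-1 + y) = 2 + y)
(-(-164396)/233669)*T(A(-3 - 1*5)) = (-(-164396)/233669)*(2 + (2 + 2*(-3 - 1*5)²)) = (-(-164396)/233669)*(2 + (2 + 2*(-3 - 5)²)) = (-1*(-164396/233669))*(2 + (2 + 2*(-8)²)) = 164396*(2 + (2 + 2*64))/233669 = 164396*(2 + (2 + 128))/233669 = 164396*(2 + 130)/233669 = (164396/233669)*132 = 21700272/233669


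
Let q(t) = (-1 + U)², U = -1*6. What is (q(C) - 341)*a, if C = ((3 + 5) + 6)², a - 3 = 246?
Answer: -72708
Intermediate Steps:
U = -6
a = 249 (a = 3 + 246 = 249)
C = 196 (C = (8 + 6)² = 14² = 196)
q(t) = 49 (q(t) = (-1 - 6)² = (-7)² = 49)
(q(C) - 341)*a = (49 - 341)*249 = -292*249 = -72708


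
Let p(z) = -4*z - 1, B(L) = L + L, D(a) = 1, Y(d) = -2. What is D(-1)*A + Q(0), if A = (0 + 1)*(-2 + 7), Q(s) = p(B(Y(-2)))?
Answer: 20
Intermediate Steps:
B(L) = 2*L
p(z) = -1 - 4*z
Q(s) = 15 (Q(s) = -1 - 8*(-2) = -1 - 4*(-4) = -1 + 16 = 15)
A = 5 (A = 1*5 = 5)
D(-1)*A + Q(0) = 1*5 + 15 = 5 + 15 = 20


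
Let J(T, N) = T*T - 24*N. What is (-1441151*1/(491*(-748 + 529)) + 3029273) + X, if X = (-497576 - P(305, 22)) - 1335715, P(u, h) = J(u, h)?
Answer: 118658079716/107529 ≈ 1.1035e+6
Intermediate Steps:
J(T, N) = T² - 24*N
P(u, h) = u² - 24*h
X = -1925788 (X = (-497576 - (305² - 24*22)) - 1335715 = (-497576 - (93025 - 528)) - 1335715 = (-497576 - 1*92497) - 1335715 = (-497576 - 92497) - 1335715 = -590073 - 1335715 = -1925788)
(-1441151*1/(491*(-748 + 529)) + 3029273) + X = (-1441151*1/(491*(-748 + 529)) + 3029273) - 1925788 = (-1441151/(491*(-219)) + 3029273) - 1925788 = (-1441151/(-107529) + 3029273) - 1925788 = (-1441151*(-1/107529) + 3029273) - 1925788 = (1441151/107529 + 3029273) - 1925788 = 325736137568/107529 - 1925788 = 118658079716/107529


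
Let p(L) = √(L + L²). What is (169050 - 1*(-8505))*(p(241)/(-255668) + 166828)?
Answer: 29621145540 - 279015*√482/36524 ≈ 2.9621e+10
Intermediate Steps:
(169050 - 1*(-8505))*(p(241)/(-255668) + 166828) = (169050 - 1*(-8505))*(√(241*(1 + 241))/(-255668) + 166828) = (169050 + 8505)*(√(241*242)*(-1/255668) + 166828) = 177555*(√58322*(-1/255668) + 166828) = 177555*((11*√482)*(-1/255668) + 166828) = 177555*(-11*√482/255668 + 166828) = 177555*(166828 - 11*√482/255668) = 29621145540 - 279015*√482/36524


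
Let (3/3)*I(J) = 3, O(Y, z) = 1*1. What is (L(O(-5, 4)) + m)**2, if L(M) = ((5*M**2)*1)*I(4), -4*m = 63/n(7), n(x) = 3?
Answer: 1521/16 ≈ 95.063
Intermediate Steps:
O(Y, z) = 1
I(J) = 3
m = -21/4 (m = -63/(4*3) = -1/4*21 = -21/4 ≈ -5.2500)
L(M) = 15*M**2 (L(M) = ((5*M**2)*1)*3 = (5*M**2)*3 = 15*M**2)
(L(O(-5, 4)) + m)**2 = (15*1**2 - 21/4)**2 = (15*1 - 21/4)**2 = (15 - 21/4)**2 = (39/4)**2 = 1521/16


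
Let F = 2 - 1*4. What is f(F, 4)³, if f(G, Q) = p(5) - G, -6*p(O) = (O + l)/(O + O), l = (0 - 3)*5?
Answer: 2197/216 ≈ 10.171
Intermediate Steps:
l = -15 (l = -3*5 = -15)
F = -2 (F = 2 - 4 = -2)
p(O) = -(-15 + O)/(12*O) (p(O) = -(O - 15)/(6*(O + O)) = -(-15 + O)/(6*(2*O)) = -(-15 + O)*1/(2*O)/6 = -(-15 + O)/(12*O))
f(G, Q) = ⅙ - G (f(G, Q) = (1/12)*(15 - 1*5)/5 - G = (1/12)*(⅕)*(15 - 5) - G = (1/12)*(⅕)*10 - G = ⅙ - G)
f(F, 4)³ = (⅙ - 1*(-2))³ = (⅙ + 2)³ = (13/6)³ = 2197/216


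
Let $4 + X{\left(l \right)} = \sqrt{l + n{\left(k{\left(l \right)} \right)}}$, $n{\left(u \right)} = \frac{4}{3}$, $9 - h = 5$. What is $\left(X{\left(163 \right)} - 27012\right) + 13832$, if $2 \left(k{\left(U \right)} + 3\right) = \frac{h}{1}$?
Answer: $-13184 + \frac{\sqrt{1479}}{3} \approx -13171.0$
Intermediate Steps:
$h = 4$ ($h = 9 - 5 = 4$)
$k{\left(U \right)} = -1$ ($k{\left(U \right)} = -3 + \frac{4 \cdot 1^{-1}}{2} = -3 + \frac{4 \cdot 1}{2} = -3 + \frac{1}{2} \cdot 4 = -3 + 2 = -1$)
$n{\left(u \right)} = \frac{4}{3}$ ($n{\left(u \right)} = 4 \cdot \frac{1}{3} = \frac{4}{3}$)
$X{\left(l \right)} = -4 + \sqrt{\frac{4}{3} + l}$ ($X{\left(l \right)} = -4 + \sqrt{l + \frac{4}{3}} = -4 + \sqrt{\frac{4}{3} + l}$)
$\left(X{\left(163 \right)} - 27012\right) + 13832 = \left(\left(-4 + \frac{\sqrt{12 + 9 \cdot 163}}{3}\right) - 27012\right) + 13832 = \left(\left(-4 + \frac{\sqrt{12 + 1467}}{3}\right) - 27012\right) + 13832 = \left(\left(-4 + \frac{\sqrt{1479}}{3}\right) - 27012\right) + 13832 = \left(-27016 + \frac{\sqrt{1479}}{3}\right) + 13832 = -13184 + \frac{\sqrt{1479}}{3}$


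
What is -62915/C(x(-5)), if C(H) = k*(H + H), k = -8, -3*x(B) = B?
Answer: 37749/16 ≈ 2359.3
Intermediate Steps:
x(B) = -B/3
C(H) = -16*H (C(H) = -8*(H + H) = -16*H)
-62915/C(x(-5)) = -62915/((-(-16)*(-5)/3)) = -62915/((-16*5/3)) = -62915/(-80/3) = -62915*(-3/80) = 37749/16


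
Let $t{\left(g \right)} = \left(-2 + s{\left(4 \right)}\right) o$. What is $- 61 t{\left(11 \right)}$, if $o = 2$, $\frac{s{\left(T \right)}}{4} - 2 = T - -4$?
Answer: $-4636$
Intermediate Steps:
$s{\left(T \right)} = 24 + 4 T$ ($s{\left(T \right)} = 8 + 4 \left(T - -4\right) = 8 + 4 \left(T + 4\right) = 8 + 4 \left(4 + T\right) = 8 + \left(16 + 4 T\right) = 24 + 4 T$)
$t{\left(g \right)} = 76$ ($t{\left(g \right)} = \left(-2 + \left(24 + 4 \cdot 4\right)\right) 2 = \left(-2 + \left(24 + 16\right)\right) 2 = \left(-2 + 40\right) 2 = 38 \cdot 2 = 76$)
$- 61 t{\left(11 \right)} = \left(-61\right) 76 = -4636$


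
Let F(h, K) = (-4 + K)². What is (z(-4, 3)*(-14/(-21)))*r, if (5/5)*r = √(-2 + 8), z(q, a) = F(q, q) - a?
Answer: 122*√6/3 ≈ 99.613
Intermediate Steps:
z(q, a) = (-4 + q)² - a
r = √6 (r = √(-2 + 8) = √6 ≈ 2.4495)
(z(-4, 3)*(-14/(-21)))*r = (((-4 - 4)² - 1*3)*(-14/(-21)))*√6 = (((-8)² - 3)*(-14*(-1/21)))*√6 = ((64 - 3)*(⅔))*√6 = (61*(⅔))*√6 = 122*√6/3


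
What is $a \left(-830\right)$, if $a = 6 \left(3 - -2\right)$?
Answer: $-24900$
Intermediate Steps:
$a = 30$ ($a = 6 \left(3 + 2\right) = 6 \cdot 5 = 30$)
$a \left(-830\right) = 30 \left(-830\right) = -24900$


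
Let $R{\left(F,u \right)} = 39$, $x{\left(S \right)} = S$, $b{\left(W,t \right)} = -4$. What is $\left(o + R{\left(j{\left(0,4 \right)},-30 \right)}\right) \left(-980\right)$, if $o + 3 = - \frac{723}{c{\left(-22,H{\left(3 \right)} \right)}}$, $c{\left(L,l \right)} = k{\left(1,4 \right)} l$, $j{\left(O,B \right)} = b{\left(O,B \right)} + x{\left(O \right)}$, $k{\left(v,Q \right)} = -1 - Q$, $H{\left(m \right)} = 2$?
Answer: $-106134$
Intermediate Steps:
$j{\left(O,B \right)} = -4 + O$
$c{\left(L,l \right)} = - 5 l$ ($c{\left(L,l \right)} = \left(-1 - 4\right) l = - 5 l$)
$o = \frac{693}{10}$ ($o = -3 - \frac{723}{\left(-5\right) 2} = -3 - \frac{723}{-10} = -3 - - \frac{723}{10} = -3 + \frac{723}{10} = \frac{693}{10} \approx 69.3$)
$\left(o + R{\left(j{\left(0,4 \right)},-30 \right)}\right) \left(-980\right) = \left(\frac{693}{10} + 39\right) \left(-980\right) = \frac{1083}{10} \left(-980\right) = -106134$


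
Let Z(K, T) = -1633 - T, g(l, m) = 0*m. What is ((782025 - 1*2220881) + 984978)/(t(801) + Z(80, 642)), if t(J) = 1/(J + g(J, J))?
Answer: 181778139/911137 ≈ 199.51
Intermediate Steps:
g(l, m) = 0
t(J) = 1/J (t(J) = 1/(J + 0) = 1/J)
((782025 - 1*2220881) + 984978)/(t(801) + Z(80, 642)) = ((782025 - 1*2220881) + 984978)/(1/801 + (-1633 - 1*642)) = ((782025 - 2220881) + 984978)/(1/801 + (-1633 - 642)) = (-1438856 + 984978)/(1/801 - 2275) = -453878/(-1822274/801) = -453878*(-801/1822274) = 181778139/911137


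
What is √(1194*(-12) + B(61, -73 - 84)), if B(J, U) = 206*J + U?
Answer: I*√1919 ≈ 43.806*I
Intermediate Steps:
B(J, U) = U + 206*J
√(1194*(-12) + B(61, -73 - 84)) = √(1194*(-12) + ((-73 - 84) + 206*61)) = √(-14328 + (-157 + 12566)) = √(-14328 + 12409) = √(-1919) = I*√1919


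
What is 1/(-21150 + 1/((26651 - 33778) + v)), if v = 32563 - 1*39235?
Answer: -13799/291848851 ≈ -4.7281e-5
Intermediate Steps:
v = -6672 (v = 32563 - 39235 = -6672)
1/(-21150 + 1/((26651 - 33778) + v)) = 1/(-21150 + 1/((26651 - 33778) - 6672)) = 1/(-21150 + 1/(-7127 - 6672)) = 1/(-21150 + 1/(-13799)) = 1/(-21150 - 1/13799) = 1/(-291848851/13799) = -13799/291848851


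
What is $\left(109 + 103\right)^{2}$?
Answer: $44944$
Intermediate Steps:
$\left(109 + 103\right)^{2} = 212^{2} = 44944$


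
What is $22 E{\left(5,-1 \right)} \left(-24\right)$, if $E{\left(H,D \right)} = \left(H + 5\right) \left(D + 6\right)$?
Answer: $-26400$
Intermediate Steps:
$E{\left(H,D \right)} = \left(5 + H\right) \left(6 + D\right)$
$22 E{\left(5,-1 \right)} \left(-24\right) = 22 \left(30 + 5 \left(-1\right) + 6 \cdot 5 - 5\right) \left(-24\right) = 22 \left(30 - 5 + 30 - 5\right) \left(-24\right) = 22 \cdot 50 \left(-24\right) = 1100 \left(-24\right) = -26400$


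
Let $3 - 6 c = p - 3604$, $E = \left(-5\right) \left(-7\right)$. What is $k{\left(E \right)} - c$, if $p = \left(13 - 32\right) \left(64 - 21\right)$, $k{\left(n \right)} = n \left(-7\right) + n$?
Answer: $- \frac{2842}{3} \approx -947.33$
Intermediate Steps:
$E = 35$
$k{\left(n \right)} = - 6 n$ ($k{\left(n \right)} = - 7 n + n = - 6 n$)
$p = -817$ ($p = \left(-19\right) 43 = -817$)
$c = \frac{2212}{3}$ ($c = \frac{1}{2} - \frac{-817 - 3604}{6} = \frac{1}{2} - - \frac{4421}{6} = \frac{1}{2} + \frac{4421}{6} = \frac{2212}{3} \approx 737.33$)
$k{\left(E \right)} - c = \left(-6\right) 35 - \frac{2212}{3} = -210 - \frac{2212}{3} = - \frac{2842}{3}$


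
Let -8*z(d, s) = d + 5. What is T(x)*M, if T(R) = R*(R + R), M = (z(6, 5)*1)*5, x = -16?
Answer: -3520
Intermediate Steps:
z(d, s) = -5/8 - d/8 (z(d, s) = -(d + 5)/8 = -(5 + d)/8 = -5/8 - d/8)
M = -55/8 (M = ((-5/8 - ⅛*6)*1)*5 = ((-5/8 - ¾)*1)*5 = -11/8*1*5 = -11/8*5 = -55/8 ≈ -6.8750)
T(R) = 2*R² (T(R) = R*(2*R) = 2*R²)
T(x)*M = (2*(-16)²)*(-55/8) = (2*256)*(-55/8) = 512*(-55/8) = -3520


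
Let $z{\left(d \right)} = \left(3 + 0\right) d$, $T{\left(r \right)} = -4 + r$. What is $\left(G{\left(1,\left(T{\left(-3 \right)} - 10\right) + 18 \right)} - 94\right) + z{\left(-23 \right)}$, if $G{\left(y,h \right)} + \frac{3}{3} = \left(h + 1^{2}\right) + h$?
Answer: $-161$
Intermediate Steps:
$G{\left(y,h \right)} = 2 h$ ($G{\left(y,h \right)} = -1 + \left(\left(h + 1^{2}\right) + h\right) = -1 + \left(\left(h + 1\right) + h\right) = -1 + \left(\left(1 + h\right) + h\right) = -1 + \left(1 + 2 h\right) = 2 h$)
$z{\left(d \right)} = 3 d$
$\left(G{\left(1,\left(T{\left(-3 \right)} - 10\right) + 18 \right)} - 94\right) + z{\left(-23 \right)} = \left(2 \left(\left(\left(-4 - 3\right) - 10\right) + 18\right) - 94\right) + 3 \left(-23\right) = \left(2 \left(\left(-7 - 10\right) + 18\right) - 94\right) - 69 = \left(2 \left(-17 + 18\right) - 94\right) - 69 = \left(2 \cdot 1 - 94\right) - 69 = \left(2 - 94\right) - 69 = -92 - 69 = -161$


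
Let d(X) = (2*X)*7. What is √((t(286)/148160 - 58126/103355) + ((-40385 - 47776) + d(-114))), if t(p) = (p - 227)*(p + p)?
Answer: I*√3288629095696196300265/191413460 ≈ 299.6*I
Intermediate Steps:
t(p) = 2*p*(-227 + p) (t(p) = (-227 + p)*(2*p) = 2*p*(-227 + p))
d(X) = 14*X
√((t(286)/148160 - 58126/103355) + ((-40385 - 47776) + d(-114))) = √(((2*286*(-227 + 286))/148160 - 58126/103355) + ((-40385 - 47776) + 14*(-114))) = √(((2*286*59)*(1/148160) - 58126*1/103355) + (-88161 - 1596)) = √((33748*(1/148160) - 58126/103355) - 89757) = √((8437/37040 - 58126/103355) - 89757) = √(-256196181/765653840 - 89757) = √(-68723047913061/765653840) = I*√3288629095696196300265/191413460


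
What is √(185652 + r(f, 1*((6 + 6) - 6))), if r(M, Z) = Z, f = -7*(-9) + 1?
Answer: √185658 ≈ 430.88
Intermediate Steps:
f = 64 (f = 63 + 1 = 64)
√(185652 + r(f, 1*((6 + 6) - 6))) = √(185652 + 1*((6 + 6) - 6)) = √(185652 + 1*(12 - 6)) = √(185652 + 1*6) = √(185652 + 6) = √185658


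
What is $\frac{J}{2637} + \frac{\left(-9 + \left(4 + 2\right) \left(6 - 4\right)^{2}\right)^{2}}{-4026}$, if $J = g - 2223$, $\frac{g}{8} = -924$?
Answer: $- \frac{4367035}{1179618} \approx -3.7021$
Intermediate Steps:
$g = -7392$ ($g = 8 \left(-924\right) = -7392$)
$J = -9615$ ($J = -7392 - 2223 = -9615$)
$\frac{J}{2637} + \frac{\left(-9 + \left(4 + 2\right) \left(6 - 4\right)^{2}\right)^{2}}{-4026} = - \frac{9615}{2637} + \frac{\left(-9 + \left(4 + 2\right) \left(6 - 4\right)^{2}\right)^{2}}{-4026} = \left(-9615\right) \frac{1}{2637} + \left(-9 + 6 \cdot 2^{2}\right)^{2} \left(- \frac{1}{4026}\right) = - \frac{3205}{879} + \left(-9 + 6 \cdot 4\right)^{2} \left(- \frac{1}{4026}\right) = - \frac{3205}{879} + \left(-9 + 24\right)^{2} \left(- \frac{1}{4026}\right) = - \frac{3205}{879} + 15^{2} \left(- \frac{1}{4026}\right) = - \frac{3205}{879} + 225 \left(- \frac{1}{4026}\right) = - \frac{3205}{879} - \frac{75}{1342} = - \frac{4367035}{1179618}$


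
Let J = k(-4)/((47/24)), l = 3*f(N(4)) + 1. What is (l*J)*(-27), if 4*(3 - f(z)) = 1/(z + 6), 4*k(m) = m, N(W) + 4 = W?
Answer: 6399/47 ≈ 136.15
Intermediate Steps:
N(W) = -4 + W
k(m) = m/4
f(z) = 3 - 1/(4*(6 + z)) (f(z) = 3 - 1/(4*(z + 6)) = 3 - 1/(4*(6 + z)))
l = 79/8 (l = 3*((71 + 12*(-4 + 4))/(4*(6 + (-4 + 4)))) + 1 = 3*((71 + 12*0)/(4*(6 + 0))) + 1 = 3*((¼)*(71 + 0)/6) + 1 = 3*((¼)*(⅙)*71) + 1 = 3*(71/24) + 1 = 71/8 + 1 = 79/8 ≈ 9.8750)
J = -24/47 (J = ((¼)*(-4))/((47/24)) = -1/(47*(1/24)) = -1/47/24 = -1*24/47 = -24/47 ≈ -0.51064)
(l*J)*(-27) = ((79/8)*(-24/47))*(-27) = -237/47*(-27) = 6399/47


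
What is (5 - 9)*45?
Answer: -180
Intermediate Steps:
(5 - 9)*45 = -4*45 = -180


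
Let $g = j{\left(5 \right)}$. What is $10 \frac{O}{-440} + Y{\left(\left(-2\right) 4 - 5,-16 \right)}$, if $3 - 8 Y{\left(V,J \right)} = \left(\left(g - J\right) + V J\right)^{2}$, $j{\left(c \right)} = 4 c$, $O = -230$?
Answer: $- \frac{654403}{88} \approx -7436.4$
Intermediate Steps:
$g = 20$ ($g = 4 \cdot 5 = 20$)
$Y{\left(V,J \right)} = \frac{3}{8} - \frac{\left(20 - J + J V\right)^{2}}{8}$ ($Y{\left(V,J \right)} = \frac{3}{8} - \frac{\left(\left(20 - J\right) + V J\right)^{2}}{8} = \frac{3}{8} - \frac{\left(\left(20 - J\right) + J V\right)^{2}}{8} = \frac{3}{8} - \frac{\left(20 - J + J V\right)^{2}}{8}$)
$10 \frac{O}{-440} + Y{\left(\left(-2\right) 4 - 5,-16 \right)} = 10 \left(- \frac{230}{-440}\right) + \left(\frac{3}{8} - \frac{\left(20 - -16 - 16 \left(\left(-2\right) 4 - 5\right)\right)^{2}}{8}\right) = 10 \left(\left(-230\right) \left(- \frac{1}{440}\right)\right) + \left(\frac{3}{8} - \frac{\left(20 + 16 - 16 \left(-8 - 5\right)\right)^{2}}{8}\right) = 10 \cdot \frac{23}{44} + \left(\frac{3}{8} - \frac{\left(20 + 16 - -208\right)^{2}}{8}\right) = \frac{115}{22} + \left(\frac{3}{8} - \frac{\left(20 + 16 + 208\right)^{2}}{8}\right) = \frac{115}{22} + \left(\frac{3}{8} - \frac{244^{2}}{8}\right) = \frac{115}{22} + \left(\frac{3}{8} - 7442\right) = \frac{115}{22} - \frac{59533}{8} = - \frac{654403}{88}$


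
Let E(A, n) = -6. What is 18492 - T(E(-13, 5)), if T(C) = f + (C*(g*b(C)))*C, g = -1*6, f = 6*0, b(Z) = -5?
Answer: 17412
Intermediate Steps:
f = 0
g = -6
T(C) = 30*C² (T(C) = 0 + (C*(-6*(-5)))*C = 0 + (C*30)*C = 0 + (30*C)*C = 0 + 30*C² = 30*C²)
18492 - T(E(-13, 5)) = 18492 - 30*(-6)² = 18492 - 30*36 = 18492 - 1*1080 = 18492 - 1080 = 17412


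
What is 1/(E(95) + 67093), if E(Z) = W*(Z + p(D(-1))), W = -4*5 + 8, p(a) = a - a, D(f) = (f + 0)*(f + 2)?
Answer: 1/65953 ≈ 1.5162e-5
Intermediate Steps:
D(f) = f*(2 + f)
p(a) = 0
W = -12 (W = -20 + 8 = -12)
E(Z) = -12*Z (E(Z) = -12*(Z + 0) = -12*Z)
1/(E(95) + 67093) = 1/(-12*95 + 67093) = 1/(-1140 + 67093) = 1/65953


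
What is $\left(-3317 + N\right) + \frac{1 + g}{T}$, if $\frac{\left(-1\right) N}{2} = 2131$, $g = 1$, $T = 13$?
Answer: $- \frac{98525}{13} \approx -7578.8$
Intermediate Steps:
$N = -4262$ ($N = \left(-2\right) 2131 = -4262$)
$\left(-3317 + N\right) + \frac{1 + g}{T} = \left(-3317 - 4262\right) + \frac{1 + 1}{13} = -7579 + 2 \cdot \frac{1}{13} = -7579 + \frac{2}{13} = - \frac{98525}{13}$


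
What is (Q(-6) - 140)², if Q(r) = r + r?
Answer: 23104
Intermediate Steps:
Q(r) = 2*r
(Q(-6) - 140)² = (2*(-6) - 140)² = (-12 - 140)² = (-152)² = 23104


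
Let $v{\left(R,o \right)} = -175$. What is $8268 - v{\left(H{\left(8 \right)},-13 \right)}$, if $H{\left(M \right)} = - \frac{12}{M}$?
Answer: $8443$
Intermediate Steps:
$8268 - v{\left(H{\left(8 \right)},-13 \right)} = 8268 - -175 = 8268 + 175 = 8443$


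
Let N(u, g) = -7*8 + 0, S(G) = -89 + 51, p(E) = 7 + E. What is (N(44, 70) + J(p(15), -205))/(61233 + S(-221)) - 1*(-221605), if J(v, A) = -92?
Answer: 13561117827/61195 ≈ 2.2161e+5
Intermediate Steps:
S(G) = -38
N(u, g) = -56 (N(u, g) = -56 + 0 = -56)
(N(44, 70) + J(p(15), -205))/(61233 + S(-221)) - 1*(-221605) = (-56 - 92)/(61233 - 38) - 1*(-221605) = -148/61195 + 221605 = 13561117827/61195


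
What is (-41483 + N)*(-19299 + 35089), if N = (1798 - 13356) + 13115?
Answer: -630431540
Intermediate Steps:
N = 1557 (N = -11558 + 13115 = 1557)
(-41483 + N)*(-19299 + 35089) = (-41483 + 1557)*(-19299 + 35089) = -39926*15790 = -630431540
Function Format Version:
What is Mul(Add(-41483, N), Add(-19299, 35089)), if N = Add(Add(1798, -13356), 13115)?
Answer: -630431540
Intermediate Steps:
N = 1557 (N = Add(-11558, 13115) = 1557)
Mul(Add(-41483, N), Add(-19299, 35089)) = Mul(Add(-41483, 1557), Add(-19299, 35089)) = Mul(-39926, 15790) = -630431540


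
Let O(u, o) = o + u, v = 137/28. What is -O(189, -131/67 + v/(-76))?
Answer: -26658917/142576 ≈ -186.98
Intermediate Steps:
v = 137/28 (v = 137*(1/28) = 137/28 ≈ 4.8929)
-O(189, -131/67 + v/(-76)) = -((-131/67 + (137/28)/(-76)) + 189) = -((-131*1/67 + (137/28)*(-1/76)) + 189) = -((-131/67 - 137/2128) + 189) = -(-287947/142576 + 189) = -1*26658917/142576 = -26658917/142576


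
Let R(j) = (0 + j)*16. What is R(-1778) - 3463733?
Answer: -3492181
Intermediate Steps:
R(j) = 16*j (R(j) = j*16 = 16*j)
R(-1778) - 3463733 = 16*(-1778) - 3463733 = -28448 - 3463733 = -3492181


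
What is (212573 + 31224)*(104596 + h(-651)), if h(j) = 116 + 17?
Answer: 25532616013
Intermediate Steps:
h(j) = 133
(212573 + 31224)*(104596 + h(-651)) = (212573 + 31224)*(104596 + 133) = 243797*104729 = 25532616013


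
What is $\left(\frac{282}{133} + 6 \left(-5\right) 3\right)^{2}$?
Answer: $\frac{136609344}{17689} \approx 7722.8$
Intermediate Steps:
$\left(\frac{282}{133} + 6 \left(-5\right) 3\right)^{2} = \left(282 \cdot \frac{1}{133} - 90\right)^{2} = \left(\frac{282}{133} - 90\right)^{2} = \left(- \frac{11688}{133}\right)^{2} = \frac{136609344}{17689}$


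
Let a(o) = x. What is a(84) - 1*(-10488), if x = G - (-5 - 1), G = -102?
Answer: 10392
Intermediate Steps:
x = -96 (x = -102 - (-5 - 1) = -102 - (-6) = -102 - 1*(-6) = -102 + 6 = -96)
a(o) = -96
a(84) - 1*(-10488) = -96 - 1*(-10488) = -96 + 10488 = 10392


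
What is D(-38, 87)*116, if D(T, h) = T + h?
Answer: 5684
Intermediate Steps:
D(-38, 87)*116 = (-38 + 87)*116 = 49*116 = 5684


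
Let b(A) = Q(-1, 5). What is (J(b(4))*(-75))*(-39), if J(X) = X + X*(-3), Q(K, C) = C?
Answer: -29250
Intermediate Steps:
b(A) = 5
J(X) = -2*X (J(X) = X - 3*X = -2*X)
(J(b(4))*(-75))*(-39) = (-2*5*(-75))*(-39) = -10*(-75)*(-39) = 750*(-39) = -29250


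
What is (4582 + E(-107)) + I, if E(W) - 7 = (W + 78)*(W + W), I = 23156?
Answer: 33951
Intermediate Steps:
E(W) = 7 + 2*W*(78 + W) (E(W) = 7 + (W + 78)*(W + W) = 7 + (78 + W)*(2*W) = 7 + 2*W*(78 + W))
(4582 + E(-107)) + I = (4582 + (7 + 2*(-107)² + 156*(-107))) + 23156 = (4582 + (7 + 2*11449 - 16692)) + 23156 = (4582 + (7 + 22898 - 16692)) + 23156 = (4582 + 6213) + 23156 = 10795 + 23156 = 33951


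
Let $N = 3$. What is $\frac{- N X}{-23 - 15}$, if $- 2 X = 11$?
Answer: $- \frac{33}{76} \approx -0.43421$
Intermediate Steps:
$X = - \frac{11}{2}$ ($X = \left(- \frac{1}{2}\right) 11 = - \frac{11}{2} \approx -5.5$)
$\frac{- N X}{-23 - 15} = \frac{\left(-1\right) 3 \left(- \frac{11}{2}\right)}{-23 - 15} = \frac{\left(-3\right) \left(- \frac{11}{2}\right)}{-38} = \frac{33}{2} \left(- \frac{1}{38}\right) = - \frac{33}{76}$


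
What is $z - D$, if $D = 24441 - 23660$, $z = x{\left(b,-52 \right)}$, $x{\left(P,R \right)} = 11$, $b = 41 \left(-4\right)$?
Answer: $-770$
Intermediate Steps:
$b = -164$
$z = 11$
$D = 781$
$z - D = 11 - 781 = -770$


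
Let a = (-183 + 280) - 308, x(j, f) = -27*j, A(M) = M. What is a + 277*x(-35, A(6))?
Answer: 261554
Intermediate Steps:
a = -211 (a = 97 - 308 = -211)
a + 277*x(-35, A(6)) = -211 + 277*(-27*(-35)) = -211 + 277*945 = -211 + 261765 = 261554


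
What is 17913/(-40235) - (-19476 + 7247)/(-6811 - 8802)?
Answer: -59362268/48322235 ≈ -1.2285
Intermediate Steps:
17913/(-40235) - (-19476 + 7247)/(-6811 - 8802) = 17913*(-1/40235) - (-12229)/(-15613) = -17913/40235 - (-12229)*(-1)/15613 = -17913/40235 - 1*12229/15613 = -17913/40235 - 12229/15613 = -59362268/48322235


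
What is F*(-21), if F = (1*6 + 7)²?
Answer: -3549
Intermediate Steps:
F = 169 (F = (6 + 7)² = 13² = 169)
F*(-21) = 169*(-21) = -3549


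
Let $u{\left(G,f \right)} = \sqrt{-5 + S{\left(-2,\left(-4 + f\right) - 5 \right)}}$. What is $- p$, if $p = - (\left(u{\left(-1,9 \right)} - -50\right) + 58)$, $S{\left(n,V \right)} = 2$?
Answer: $108 + i \sqrt{3} \approx 108.0 + 1.732 i$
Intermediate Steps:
$u{\left(G,f \right)} = i \sqrt{3}$ ($u{\left(G,f \right)} = \sqrt{-5 + 2} = \sqrt{-3} = i \sqrt{3}$)
$p = -108 - i \sqrt{3}$ ($p = - (\left(i \sqrt{3} - -50\right) + 58) = - (\left(i \sqrt{3} + 50\right) + 58) = - (\left(50 + i \sqrt{3}\right) + 58) = - (108 + i \sqrt{3}) = -108 - i \sqrt{3} \approx -108.0 - 1.732 i$)
$- p = - (-108 - i \sqrt{3}) = 108 + i \sqrt{3}$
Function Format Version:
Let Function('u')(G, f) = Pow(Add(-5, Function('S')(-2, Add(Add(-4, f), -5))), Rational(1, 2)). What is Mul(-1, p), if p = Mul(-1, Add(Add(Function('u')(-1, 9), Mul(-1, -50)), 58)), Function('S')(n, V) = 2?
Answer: Add(108, Mul(I, Pow(3, Rational(1, 2)))) ≈ Add(108.00, Mul(1.7320, I))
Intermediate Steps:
Function('u')(G, f) = Mul(I, Pow(3, Rational(1, 2))) (Function('u')(G, f) = Pow(Add(-5, 2), Rational(1, 2)) = Pow(-3, Rational(1, 2)) = Mul(I, Pow(3, Rational(1, 2))))
p = Add(-108, Mul(-1, I, Pow(3, Rational(1, 2)))) (p = Mul(-1, Add(Add(Mul(I, Pow(3, Rational(1, 2))), Mul(-1, -50)), 58)) = Mul(-1, Add(Add(Mul(I, Pow(3, Rational(1, 2))), 50), 58)) = Mul(-1, Add(Add(50, Mul(I, Pow(3, Rational(1, 2)))), 58)) = Mul(-1, Add(108, Mul(I, Pow(3, Rational(1, 2))))) = Add(-108, Mul(-1, I, Pow(3, Rational(1, 2)))) ≈ Add(-108.00, Mul(-1.7320, I)))
Mul(-1, p) = Mul(-1, Add(-108, Mul(-1, I, Pow(3, Rational(1, 2))))) = Add(108, Mul(I, Pow(3, Rational(1, 2))))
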